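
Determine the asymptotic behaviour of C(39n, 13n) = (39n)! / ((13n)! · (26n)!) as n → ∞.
C(39n, 13n) ~ (27/4)^(13n) · sqrt(3/(4π·13n))

Write N = 13n. Apply Stirling to each factorial:
  (3N)! ~ sqrt(2π·3N) · (3N/e)^(3N),
  N! ~ sqrt(2π N) · (N/e)^N,
  (2N)! ~ sqrt(2π·2N) · (2N/e)^(2N).
The exponential factors combine to (3N)^(3N) / (N^N · (2N)^(2N)) = 3^(3N)/2^(2N) = (3^3/2^2)^N = (27/4)^N.
The square-root prefactors combine to sqrt(2π·3N) / (sqrt(2π N)·sqrt(2π·2N)) = sqrt(3 / (2π·2·N)) = sqrt(3/(4π·13n)).
Substituting N = 13n: C(39n, 13n) ~ (27/4)^(13n) · sqrt(3/(4π·13n)).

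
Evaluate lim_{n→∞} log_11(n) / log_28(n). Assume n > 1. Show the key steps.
lim = ln(28) / ln(11) = log_11(28)

Change of base: log_11(n) = ln n / ln 11 and log_28(n) = ln n / ln 28. The ratio is (ln n / ln 11) · (ln 28 / ln n) = ln 28 / ln 11, a constant independent of n. So the limit is ln 28 / ln 11 = log_11(28).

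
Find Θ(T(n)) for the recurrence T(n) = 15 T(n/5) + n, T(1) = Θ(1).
T(n) = Θ(n^(log_5 15))

Master theorem: compare f(n) = n to n^(log_5 15) where log_5 15 ≈ 1.683. Since 1 < log_5 15, we have f(n) = O(n^(log_5 15 − ε)) for some ε > 0 — Case 1. Hence T(n) = Θ(n^(log_5 15)).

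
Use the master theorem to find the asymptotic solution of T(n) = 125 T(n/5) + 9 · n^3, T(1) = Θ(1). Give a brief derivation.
T(n) = Θ(n^3 log n)

log_5 125 = 3, and f(n) = 9 · n^3 = Θ(n^(log_5 125)). This is Case 2 of the master theorem: T(n) = Θ(f(n) · log n) = Θ(n^3 log n).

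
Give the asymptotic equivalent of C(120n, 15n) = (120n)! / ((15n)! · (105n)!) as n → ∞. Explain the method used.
C(120n, 15n) ~ (16777216/823543)^(15n) · sqrt(4/(7π·15n))

Write N = 15n. Apply Stirling to each factorial:
  (8N)! ~ sqrt(2π·8N) · (8N/e)^(8N),
  N! ~ sqrt(2π N) · (N/e)^N,
  (7N)! ~ sqrt(2π·7N) · (7N/e)^(7N).
The exponential factors combine to (8N)^(8N) / (N^N · (7N)^(7N)) = 8^(8N)/7^(7N) = (8^8/7^7)^N = (16777216/823543)^N.
The square-root prefactors combine to sqrt(2π·8N) / (sqrt(2π N)·sqrt(2π·7N)) = sqrt(8 / (2π·7·N)) = sqrt(4/(7π·15n)).
Substituting N = 15n: C(120n, 15n) ~ (16777216/823543)^(15n) · sqrt(4/(7π·15n)).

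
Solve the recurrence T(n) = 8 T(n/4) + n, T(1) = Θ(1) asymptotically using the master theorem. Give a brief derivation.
T(n) = Θ(n^(log_4 8))

Master theorem: compare f(n) = n to n^(log_4 8) where log_4 8 ≈ 1.500. Since 1 < log_4 8, we have f(n) = O(n^(log_4 8 − ε)) for some ε > 0 — Case 1. Hence T(n) = Θ(n^(log_4 8)).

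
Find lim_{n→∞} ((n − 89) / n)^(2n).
lim = e^(−178)

Rewrite as (1 − 89/n)^(2n). By the standard limit (1 + x/n)^n → e^x, we have (1 − 89/n)^n → e^(−89), and raising to the 2nd power gives e^(−178).
More precisely, ln[(1 − 89/n)^(2n)] = 2n · ln(1 − 89/n) = 2n · (-89/n + O(1/n^2)) = -178 + O(1/n) → -178.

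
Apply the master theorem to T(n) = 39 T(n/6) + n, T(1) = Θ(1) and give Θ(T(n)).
T(n) = Θ(n^(log_6 39))

Master theorem: compare f(n) = n to n^(log_6 39) where log_6 39 ≈ 2.045. Since 1 < log_6 39, we have f(n) = O(n^(log_6 39 − ε)) for some ε > 0 — Case 1. Hence T(n) = Θ(n^(log_6 39)).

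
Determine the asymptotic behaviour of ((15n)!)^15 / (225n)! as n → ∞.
((15n)!)^15/(225n)! ~ ((2π·15n)^(14/2) / sqrt(15)) · 15^(−15·15n)  →  0

Write N = 15n. Stirling: N! ~ sqrt(2π N)(N/e)^N and (15N)! ~ sqrt(2π·15N)·(15N/e)^(15N).
  (N!)^15/(15N)! ~ (2π N)^(15/2) (N/e)^(15N) / [sqrt(2π·15N) (15N/e)^(15N)]
     = (2π N)^(15/2) / sqrt(2π·15N) · (N/(15N))^(15N)
     = (2π N)^((15−1)/2) / sqrt(15) · 15^(−15N).
Since 15^15 > 1, the factor 15^(−15N) decays exponentially, so the ratio → 0. Substituting N = 15n gives the stated form.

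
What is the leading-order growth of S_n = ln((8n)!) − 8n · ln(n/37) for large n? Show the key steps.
S_n ~ 8n · (ln 296 − 1) + O(ln n)

Stirling: ln((8n)!) = 8n ln(8n) − 8n + O(ln n).
  S_n = 8n ln(8n) − 8n − 8n ln(n/37) + O(ln n)
      = 8n ln(8n) − 8n ln n + 8n ln 37 − 8n + O(ln n)
      = 8n ln 8 + 8n ln 37 − 8n + O(ln n)
      = 8n (ln 296 − 1) + O(ln n).
Numerically ln(296) − 1 ≈ 4.6904.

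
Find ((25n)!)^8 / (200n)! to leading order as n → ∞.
((25n)!)^8/(200n)! ~ ((2π·25n)^(7/2) / sqrt(8)) · 8^(−8·25n)  →  0

Write N = 25n. Stirling: N! ~ sqrt(2π N)(N/e)^N and (8N)! ~ sqrt(2π·8N)·(8N/e)^(8N).
  (N!)^8/(8N)! ~ (2π N)^(8/2) (N/e)^(8N) / [sqrt(2π·8N) (8N/e)^(8N)]
     = (2π N)^(8/2) / sqrt(2π·8N) · (N/(8N))^(8N)
     = (2π N)^((8−1)/2) / sqrt(8) · 8^(−8N).
Since 8^8 > 1, the factor 8^(−8N) decays exponentially, so the ratio → 0. Substituting N = 25n gives the stated form.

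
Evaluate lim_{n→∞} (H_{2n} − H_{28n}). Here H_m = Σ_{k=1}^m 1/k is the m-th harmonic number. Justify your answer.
lim = ln(2/28) = −ln 14

Euler-Maclaurin gives H_m = ln m + γ + 1/(2m) + O(1/m^2). The γ and O(1/m) terms cancel in the difference:
  H_{2n} − H_{28n} = ln(2n) − ln(28n) + O(1/n) = ln(2/28) + O(1/n).
Hence the limit is ln(2/28) = −ln 14.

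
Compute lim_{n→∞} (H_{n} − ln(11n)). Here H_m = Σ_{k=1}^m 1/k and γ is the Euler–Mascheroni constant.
lim = −ln 11 + γ

By Euler-Maclaurin, H_m = ln m + γ + O(1/m). So
  H_{n} − ln(11n) = ln(n) + γ − ln(11n) + O(1/n)
                       = ln(1/11) + γ + O(1/n).
Hence the limit is ln(1/11) + γ.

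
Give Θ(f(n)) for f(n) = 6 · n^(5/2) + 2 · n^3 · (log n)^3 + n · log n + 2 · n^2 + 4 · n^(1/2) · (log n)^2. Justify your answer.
f(n) ∈ Θ(n^3 · (log n)^3)

Compare the terms by growth order. For large n, n^a · (log n)^b dominates n^a' · (log n)^b' iff a > a', or (a = a' and b > b'). Ranking the 5 terms shows the dominant one is 2 · n^3 · (log n)^3. Hence f(n) ∈ Θ(n^3 · (log n)^3).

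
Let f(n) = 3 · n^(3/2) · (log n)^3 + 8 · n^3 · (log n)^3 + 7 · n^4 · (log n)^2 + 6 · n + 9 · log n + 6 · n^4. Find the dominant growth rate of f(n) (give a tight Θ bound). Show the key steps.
f(n) ∈ Θ(n^4 · (log n)^2)

Compare the terms by growth order. For large n, n^a · (log n)^b dominates n^a' · (log n)^b' iff a > a', or (a = a' and b > b'). Ranking the 6 terms shows the dominant one is 7 · n^4 · (log n)^2. Hence f(n) ∈ Θ(n^4 · (log n)^2).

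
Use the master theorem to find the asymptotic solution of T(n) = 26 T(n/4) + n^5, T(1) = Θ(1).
T(n) = Θ(n^5)

log_4 26 ≈ 2.350. f(n) = n^5 dominates n^(log_4 26) since 5 > 2.350, and the regularity condition a·f(n/b) = 26·(n/4)^5 = (26/1024)·n^5 ≤ c·f(n) holds with c = 26/1024 ≈ 0.0254 < 1. So this is Case 3: T(n) = Θ(f(n)) = Θ(n^5).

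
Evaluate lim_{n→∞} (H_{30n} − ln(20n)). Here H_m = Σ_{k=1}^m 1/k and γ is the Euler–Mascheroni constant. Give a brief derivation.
lim = ln(3/2) + γ

By Euler-Maclaurin, H_m = ln m + γ + O(1/m). So
  H_{30n} − ln(20n) = ln(30n) + γ − ln(20n) + O(1/n)
                       = ln(30/20) + γ + O(1/n).
Hence the limit is ln(30/20) + γ (= ln(3/2)).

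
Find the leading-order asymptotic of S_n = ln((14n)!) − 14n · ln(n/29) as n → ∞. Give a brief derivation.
S_n ~ 14n · (ln 406 − 1) + O(ln n)

Stirling: ln((14n)!) = 14n ln(14n) − 14n + O(ln n).
  S_n = 14n ln(14n) − 14n − 14n ln(n/29) + O(ln n)
      = 14n ln(14n) − 14n ln n + 14n ln 29 − 14n + O(ln n)
      = 14n ln 14 + 14n ln 29 − 14n + O(ln n)
      = 14n (ln 406 − 1) + O(ln n).
Numerically ln(406) − 1 ≈ 5.0064.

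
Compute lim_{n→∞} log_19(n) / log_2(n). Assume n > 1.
lim = ln(2) / ln(19) = log_19(2)

Change of base: log_19(n) = ln n / ln 19 and log_2(n) = ln n / ln 2. The ratio is (ln n / ln 19) · (ln 2 / ln n) = ln 2 / ln 19, a constant independent of n. So the limit is ln 2 / ln 19 = log_19(2).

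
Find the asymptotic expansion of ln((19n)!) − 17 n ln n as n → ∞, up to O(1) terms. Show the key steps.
ln((19n)!) − 17 n ln n = 2 n ln n + 19(ln 19 − 1) n + (1/2) ln(2π·19n) + O(1/n)

Stirling: ln((19n)!) = 19n ln(19n) − 19n + (1/2) ln(2π·19n) + O(1/n).
Expand 19n ln(19n) = 19n (ln n + ln 19) = 19n ln n + 19n ln 19.
Subtract 17n ln n: leading term is (19 − 17) n ln n = 2 n ln n. The next term is 19n ln 19 − 19n = 19(ln 19 − 1) n. Then the (1/2) ln(2π·19n) correction.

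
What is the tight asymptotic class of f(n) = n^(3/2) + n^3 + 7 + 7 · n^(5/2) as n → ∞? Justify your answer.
f(n) ∈ Θ(n^3)

Compare the terms by growth order. For large n, n^a · (log n)^b dominates n^a' · (log n)^b' iff a > a', or (a = a' and b > b'). Ranking the 4 terms shows the dominant one is n^3. Hence f(n) ∈ Θ(n^3).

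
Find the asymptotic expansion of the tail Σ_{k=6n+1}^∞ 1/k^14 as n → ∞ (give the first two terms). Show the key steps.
Σ_{k>6n} 1/k^14 = 1/(13 · (6n)^13) − 1/(2 · (6n)^14) + O(1/(6n)^15)

Compare to the integral: ∫_{6n}^∞ x^(−14) dx = [−x^(−13)/13]_{6n}^∞ = 1/((14−1)·(6n)^13). The Euler-Maclaurin correction adds −f(6n)/2 = −1/(2·(6n)^14). Euler-Maclaurin then gives
  Σ_{k>6n} 1/k^14 = ∫_{6n}^∞ dx/x^14 − 1/(2·(6n)^14) + O(1/(6n)^15).
(Equivalently this is ζ(14) − Σ_{k≤6n} 1/k^14.)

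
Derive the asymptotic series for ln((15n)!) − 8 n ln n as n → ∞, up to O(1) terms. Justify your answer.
ln((15n)!) − 8 n ln n = 7 n ln n + 15(ln 15 − 1) n + (1/2) ln(2π·15n) + O(1/n)

Stirling: ln((15n)!) = 15n ln(15n) − 15n + (1/2) ln(2π·15n) + O(1/n).
Expand 15n ln(15n) = 15n (ln n + ln 15) = 15n ln n + 15n ln 15.
Subtract 8n ln n: leading term is (15 − 8) n ln n = 7 n ln n. The next term is 15n ln 15 − 15n = 15(ln 15 − 1) n. Then the (1/2) ln(2π·15n) correction.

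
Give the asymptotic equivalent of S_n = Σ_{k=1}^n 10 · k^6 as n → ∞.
S_n ~ 10 · n^7 / 7

By integral comparison (Euler-Maclaurin), Σ_{k=1}^n 10 · k^6 = 10 · ∫_0^n x^6 dx + O(n^6) = 10 · n^7/7 + O(n^6). (Equivalently, Faulhaber's formula gives the same leading term.)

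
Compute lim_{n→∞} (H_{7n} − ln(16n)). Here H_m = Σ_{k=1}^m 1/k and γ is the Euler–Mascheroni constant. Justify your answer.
lim = ln(7/16) + γ

By Euler-Maclaurin, H_m = ln m + γ + O(1/m). So
  H_{7n} − ln(16n) = ln(7n) + γ − ln(16n) + O(1/n)
                       = ln(7/16) + γ + O(1/n).
Hence the limit is ln(7/16) + γ.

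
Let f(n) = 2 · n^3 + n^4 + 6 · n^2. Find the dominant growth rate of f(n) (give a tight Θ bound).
f(n) ∈ Θ(n^4)

Compare the terms by growth order. For large n, n^a · (log n)^b dominates n^a' · (log n)^b' iff a > a', or (a = a' and b > b'). Ranking the 3 terms shows the dominant one is n^4. Hence f(n) ∈ Θ(n^4).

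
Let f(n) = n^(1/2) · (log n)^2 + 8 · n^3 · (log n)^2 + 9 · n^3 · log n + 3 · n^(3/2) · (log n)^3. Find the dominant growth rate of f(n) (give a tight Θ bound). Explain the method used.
f(n) ∈ Θ(n^3 · (log n)^2)

Compare the terms by growth order. For large n, n^a · (log n)^b dominates n^a' · (log n)^b' iff a > a', or (a = a' and b > b'). Ranking the 4 terms shows the dominant one is 8 · n^3 · (log n)^2. Hence f(n) ∈ Θ(n^3 · (log n)^2).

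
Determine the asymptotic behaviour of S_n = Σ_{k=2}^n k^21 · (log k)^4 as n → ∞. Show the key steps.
S_n ~ n^22 · (log n)^4 / 22

By integral comparison, S_n = ∫_1^n x^21 · (log x)^4 dx + O(n^21 · (log n)^4). For the integral, the leading term of ∫_1^n x^21 (log x)^4 dx is n^22/22 · (log n)^4 (by repeated integration by parts; each step lowers the log-exponent and produces a relatively O(1/log n) correction). Hence S_n ~ n^22 · (log n)^4 / 22.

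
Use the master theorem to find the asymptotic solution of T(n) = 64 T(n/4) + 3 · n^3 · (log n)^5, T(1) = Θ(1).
T(n) = Θ(n^3 · (log n)^6)

Here log_4 64 = 3 and f(n) = 3 · n^3 · (log n)^5 = Θ(n^(log_4 64) · (log n)^5). This is the extended Case 2 of the master theorem (f matches the critical exponent up to log factors), giving T(n) = Θ(n^(log_4 64) · (log n)^(5+1)) = Θ(n^3 · (log n)^6).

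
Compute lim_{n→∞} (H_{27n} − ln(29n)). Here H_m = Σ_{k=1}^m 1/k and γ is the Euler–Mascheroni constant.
lim = ln(27/29) + γ

By Euler-Maclaurin, H_m = ln m + γ + O(1/m). So
  H_{27n} − ln(29n) = ln(27n) + γ − ln(29n) + O(1/n)
                       = ln(27/29) + γ + O(1/n).
Hence the limit is ln(27/29) + γ.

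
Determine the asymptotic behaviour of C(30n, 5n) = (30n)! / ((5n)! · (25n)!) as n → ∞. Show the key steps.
C(30n, 5n) ~ (46656/3125)^(5n) · sqrt(3/(5π·5n))

Write N = 5n. Apply Stirling to each factorial:
  (6N)! ~ sqrt(2π·6N) · (6N/e)^(6N),
  N! ~ sqrt(2π N) · (N/e)^N,
  (5N)! ~ sqrt(2π·5N) · (5N/e)^(5N).
The exponential factors combine to (6N)^(6N) / (N^N · (5N)^(5N)) = 6^(6N)/5^(5N) = (6^6/5^5)^N = (46656/3125)^N.
The square-root prefactors combine to sqrt(2π·6N) / (sqrt(2π N)·sqrt(2π·5N)) = sqrt(6 / (2π·5·N)) = sqrt(3/(5π·5n)).
Substituting N = 5n: C(30n, 5n) ~ (46656/3125)^(5n) · sqrt(3/(5π·5n)).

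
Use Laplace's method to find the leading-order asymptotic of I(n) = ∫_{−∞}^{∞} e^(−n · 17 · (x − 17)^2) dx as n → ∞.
I(n) = sqrt(π/(17n))

Here φ(x) = 17 · (x − 17)^2 has its unique minimum at x* = 17 with φ(x*) = 0 and φ''(x*) = 34. Laplace's method gives
  I(n) ~ e^(−n φ(x*)) · sqrt(2π / (n · φ''(x*))) = sqrt(2π / (34n)) = sqrt(π/(17n)).
This is exact: substituting u = (x − 17)·sqrt(17n) gives I(n) = (1/sqrt(17n)) ∫_{−∞}^{∞} e^(−u^2) du = sqrt(π/(17n)).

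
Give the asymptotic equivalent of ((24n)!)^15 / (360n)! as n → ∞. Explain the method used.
((24n)!)^15/(360n)! ~ ((2π·24n)^(14/2) / sqrt(15)) · 15^(−15·24n)  →  0

Write N = 24n. Stirling: N! ~ sqrt(2π N)(N/e)^N and (15N)! ~ sqrt(2π·15N)·(15N/e)^(15N).
  (N!)^15/(15N)! ~ (2π N)^(15/2) (N/e)^(15N) / [sqrt(2π·15N) (15N/e)^(15N)]
     = (2π N)^(15/2) / sqrt(2π·15N) · (N/(15N))^(15N)
     = (2π N)^((15−1)/2) / sqrt(15) · 15^(−15N).
Since 15^15 > 1, the factor 15^(−15N) decays exponentially, so the ratio → 0. Substituting N = 24n gives the stated form.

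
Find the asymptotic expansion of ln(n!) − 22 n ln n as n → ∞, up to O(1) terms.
ln(n!) − 22 n ln n = −21 n ln n − n + (1/2) ln(2π n) + O(1/n)

Stirling: ln((n)!) = n ln(n) − n + (1/2) ln(2π·n) + O(1/n).
Here n ln(n) = n ln n.
Subtract 22n ln n: leading term is (1 − 22) n ln n = −21 n ln n. The next term is −n. Then the (1/2) ln(2π·n) correction.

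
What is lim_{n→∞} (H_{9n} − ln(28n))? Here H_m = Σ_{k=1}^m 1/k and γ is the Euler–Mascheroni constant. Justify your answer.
lim = ln(9/28) + γ

By Euler-Maclaurin, H_m = ln m + γ + O(1/m). So
  H_{9n} − ln(28n) = ln(9n) + γ − ln(28n) + O(1/n)
                       = ln(9/28) + γ + O(1/n).
Hence the limit is ln(9/28) + γ.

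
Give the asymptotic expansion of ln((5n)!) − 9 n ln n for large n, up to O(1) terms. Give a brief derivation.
ln((5n)!) − 9 n ln n = −4 n ln n + 5(ln 5 − 1) n + (1/2) ln(2π·5n) + O(1/n)

Stirling: ln((5n)!) = 5n ln(5n) − 5n + (1/2) ln(2π·5n) + O(1/n).
Expand 5n ln(5n) = 5n (ln n + ln 5) = 5n ln n + 5n ln 5.
Subtract 9n ln n: leading term is (5 − 9) n ln n = −4 n ln n. The next term is 5n ln 5 − 5n = 5(ln 5 − 1) n. Then the (1/2) ln(2π·5n) correction.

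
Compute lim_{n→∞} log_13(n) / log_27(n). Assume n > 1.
lim = ln(27) / ln(13) = log_13(27)

Change of base: log_13(n) = ln n / ln 13 and log_27(n) = ln n / ln 27. The ratio is (ln n / ln 13) · (ln 27 / ln n) = ln 27 / ln 13, a constant independent of n. So the limit is ln 27 / ln 13 = log_13(27).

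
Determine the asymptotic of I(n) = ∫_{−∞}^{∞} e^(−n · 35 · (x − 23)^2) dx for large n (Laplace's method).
I(n) = sqrt(π/(35n))

Here φ(x) = 35 · (x − 23)^2 has its unique minimum at x* = 23 with φ(x*) = 0 and φ''(x*) = 70. Laplace's method gives
  I(n) ~ e^(−n φ(x*)) · sqrt(2π / (n · φ''(x*))) = sqrt(2π / (70n)) = sqrt(π/(35n)).
This is exact: substituting u = (x − 23)·sqrt(35n) gives I(n) = (1/sqrt(35n)) ∫_{−∞}^{∞} e^(−u^2) du = sqrt(π/(35n)).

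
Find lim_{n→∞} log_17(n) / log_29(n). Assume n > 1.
lim = ln(29) / ln(17) = log_17(29)

Change of base: log_17(n) = ln n / ln 17 and log_29(n) = ln n / ln 29. The ratio is (ln n / ln 17) · (ln 29 / ln n) = ln 29 / ln 17, a constant independent of n. So the limit is ln 29 / ln 17 = log_17(29).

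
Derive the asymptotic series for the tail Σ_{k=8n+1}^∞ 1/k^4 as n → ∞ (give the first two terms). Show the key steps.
Σ_{k>8n} 1/k^4 = 1/(3 · (8n)^3) − 1/(2 · (8n)^4) + O(1/(8n)^5)

Compare to the integral: ∫_{8n}^∞ x^(−4) dx = [−x^(−3)/3]_{8n}^∞ = 1/((4−1)·(8n)^3). The Euler-Maclaurin correction adds −f(8n)/2 = −1/(2·(8n)^4). Euler-Maclaurin then gives
  Σ_{k>8n} 1/k^4 = ∫_{8n}^∞ dx/x^4 − 1/(2·(8n)^4) + O(1/(8n)^5).
(Equivalently this is ζ(4) − Σ_{k≤8n} 1/k^4.)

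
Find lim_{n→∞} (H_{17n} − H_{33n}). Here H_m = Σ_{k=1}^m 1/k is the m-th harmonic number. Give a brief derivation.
lim = ln(17/33)

Euler-Maclaurin gives H_m = ln m + γ + 1/(2m) + O(1/m^2). The γ and O(1/m) terms cancel in the difference:
  H_{17n} − H_{33n} = ln(17n) − ln(33n) + O(1/n) = ln(17/33) + O(1/n).
Hence the limit is ln(17/33).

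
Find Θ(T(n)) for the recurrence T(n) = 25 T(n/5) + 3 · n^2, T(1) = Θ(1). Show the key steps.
T(n) = Θ(n^2 log n)

log_5 25 = 2, and f(n) = 3 · n^2 = Θ(n^(log_5 25)). This is Case 2 of the master theorem: T(n) = Θ(f(n) · log n) = Θ(n^2 log n).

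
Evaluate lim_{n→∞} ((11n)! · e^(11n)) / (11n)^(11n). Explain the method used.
lim = ∞

Stirling: (11n)! ~ sqrt(2π·11n) · (11n/e)^(11n). Hence
  (11n)! · e^(11n) / (11n)^(11n) ~ sqrt(2π·11n) = sqrt(2π·11) · sqrt(n) → ∞.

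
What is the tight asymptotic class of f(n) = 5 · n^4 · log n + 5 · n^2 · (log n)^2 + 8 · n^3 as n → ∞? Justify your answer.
f(n) ∈ Θ(n^4 · log n)

Compare the terms by growth order. For large n, n^a · (log n)^b dominates n^a' · (log n)^b' iff a > a', or (a = a' and b > b'). Ranking the 3 terms shows the dominant one is 5 · n^4 · log n. Hence f(n) ∈ Θ(n^4 · log n).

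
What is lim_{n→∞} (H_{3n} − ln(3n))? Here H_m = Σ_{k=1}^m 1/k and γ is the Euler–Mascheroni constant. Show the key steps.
lim = γ

By Euler-Maclaurin, H_m = ln m + γ + O(1/m). So
  H_{3n} − ln(3n) = ln(3n) + γ − ln(3n) + O(1/n)
                       = ln(3/3) + γ + O(1/n).
Hence the limit is γ (since ln 1 = 0).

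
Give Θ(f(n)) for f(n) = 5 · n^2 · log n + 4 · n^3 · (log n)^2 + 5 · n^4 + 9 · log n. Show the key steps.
f(n) ∈ Θ(n^4)

Compare the terms by growth order. For large n, n^a · (log n)^b dominates n^a' · (log n)^b' iff a > a', or (a = a' and b > b'). Ranking the 4 terms shows the dominant one is 5 · n^4. Hence f(n) ∈ Θ(n^4).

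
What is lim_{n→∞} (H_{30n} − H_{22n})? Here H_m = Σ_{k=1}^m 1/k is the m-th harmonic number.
lim = ln(30/22) = ln(15/11)

Euler-Maclaurin gives H_m = ln m + γ + 1/(2m) + O(1/m^2). The γ and O(1/m) terms cancel in the difference:
  H_{30n} − H_{22n} = ln(30n) − ln(22n) + O(1/n) = ln(30/22) + O(1/n).
Hence the limit is ln(30/22) = ln(15/11).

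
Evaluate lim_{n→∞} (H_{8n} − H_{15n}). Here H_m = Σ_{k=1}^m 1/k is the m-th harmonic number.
lim = ln(8/15)

Euler-Maclaurin gives H_m = ln m + γ + 1/(2m) + O(1/m^2). The γ and O(1/m) terms cancel in the difference:
  H_{8n} − H_{15n} = ln(8n) − ln(15n) + O(1/n) = ln(8/15) + O(1/n).
Hence the limit is ln(8/15).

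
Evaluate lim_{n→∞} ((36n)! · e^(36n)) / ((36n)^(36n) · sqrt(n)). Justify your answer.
lim = sqrt(2π·36)

Stirling: (36n)! ~ sqrt(2π·36n) · (36n/e)^(36n). Hence
  (36n)! · e^(36n) / (36n)^(36n) ~ sqrt(2π·36n).
Dividing by sqrt(n): sqrt(2π·36n) / sqrt(n) = sqrt(2π·36) · n^((1−1)/2), so the limit is sqrt(2π·36).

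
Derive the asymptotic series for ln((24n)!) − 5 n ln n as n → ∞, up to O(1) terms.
ln((24n)!) − 5 n ln n = 19 n ln n + 24(ln 24 − 1) n + (1/2) ln(2π·24n) + O(1/n)

Stirling: ln((24n)!) = 24n ln(24n) − 24n + (1/2) ln(2π·24n) + O(1/n).
Expand 24n ln(24n) = 24n (ln n + ln 24) = 24n ln n + 24n ln 24.
Subtract 5n ln n: leading term is (24 − 5) n ln n = 19 n ln n. The next term is 24n ln 24 − 24n = 24(ln 24 − 1) n. Then the (1/2) ln(2π·24n) correction.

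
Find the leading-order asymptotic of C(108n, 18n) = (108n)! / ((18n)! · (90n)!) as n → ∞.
C(108n, 18n) ~ (46656/3125)^(18n) · sqrt(3/(5π·18n))

Write N = 18n. Apply Stirling to each factorial:
  (6N)! ~ sqrt(2π·6N) · (6N/e)^(6N),
  N! ~ sqrt(2π N) · (N/e)^N,
  (5N)! ~ sqrt(2π·5N) · (5N/e)^(5N).
The exponential factors combine to (6N)^(6N) / (N^N · (5N)^(5N)) = 6^(6N)/5^(5N) = (6^6/5^5)^N = (46656/3125)^N.
The square-root prefactors combine to sqrt(2π·6N) / (sqrt(2π N)·sqrt(2π·5N)) = sqrt(6 / (2π·5·N)) = sqrt(3/(5π·18n)).
Substituting N = 18n: C(108n, 18n) ~ (46656/3125)^(18n) · sqrt(3/(5π·18n)).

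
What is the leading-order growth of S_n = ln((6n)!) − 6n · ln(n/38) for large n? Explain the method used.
S_n ~ 6n · (ln 228 − 1) + O(ln n)

Stirling: ln((6n)!) = 6n ln(6n) − 6n + O(ln n).
  S_n = 6n ln(6n) − 6n − 6n ln(n/38) + O(ln n)
      = 6n ln(6n) − 6n ln n + 6n ln 38 − 6n + O(ln n)
      = 6n ln 6 + 6n ln 38 − 6n + O(ln n)
      = 6n (ln 228 − 1) + O(ln n).
Numerically ln(228) − 1 ≈ 4.4293.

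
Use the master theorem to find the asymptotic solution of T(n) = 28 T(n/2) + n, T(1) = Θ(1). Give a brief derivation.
T(n) = Θ(n^(log_2 28))

Master theorem: compare f(n) = n to n^(log_2 28) where log_2 28 ≈ 4.807. Since 1 < log_2 28, we have f(n) = O(n^(log_2 28 − ε)) for some ε > 0 — Case 1. Hence T(n) = Θ(n^(log_2 28)).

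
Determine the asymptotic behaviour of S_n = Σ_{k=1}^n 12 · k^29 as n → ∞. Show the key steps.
S_n ~ 2 · n^30 / 5

By integral comparison (Euler-Maclaurin), Σ_{k=1}^n 12 · k^29 = 12 · ∫_0^n x^29 dx + O(n^29) = 12 · n^30/30 = 2 · n^30 / 5 + O(n^29). (Equivalently, Faulhaber's formula gives the same leading term.)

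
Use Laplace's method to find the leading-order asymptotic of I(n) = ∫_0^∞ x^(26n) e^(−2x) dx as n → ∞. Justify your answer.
I(n) ~ (sqrt(2π·26n) / 2) · (26n/(2e))^(26n)

Write the integrand as exp(26n ln x − 2x) and set f(x) = 26n ln x − 2x. Then f'(x) = 26n/x − 2 = 0 at x* = 26n/2, and f''(x*) = −26n/x*^2 = −2^2/(26n). Laplace's method (interior maximum) gives
  I(n) ~ e^(f(x*)) · sqrt(2π / |f''(x*)|)
        = exp(26n ln(26n/2) − 26n) · sqrt(2π · 26n / 2^2)
        = (26n/2)^(26n) e^(−26n) · sqrt(2π·26n) / 2
        = (sqrt(2π·26n) / 2) · (26n/(2e))^(26n).
This matches Γ(26n+1)/2^(26n+1) with Stirling applied to Γ.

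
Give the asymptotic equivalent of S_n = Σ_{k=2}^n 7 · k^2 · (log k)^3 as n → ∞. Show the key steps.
S_n ~ 7 · n^3 · (log n)^3 / 3

By integral comparison, S_n = ∫_1^n 7 · x^2 · (log x)^3 dx + O(n^2 · (log n)^3). For the integral, the leading term of ∫_1^n x^2 (log x)^3 dx is n^3/3 · (log n)^3 (by repeated integration by parts; each step lowers the log-exponent and produces a relatively O(1/log n) correction). Hence S_n ~ 7 · n^3 · (log n)^3 / 3.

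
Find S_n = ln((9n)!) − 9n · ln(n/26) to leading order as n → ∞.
S_n ~ 9n · (ln 234 − 1) + O(ln n)

Stirling: ln((9n)!) = 9n ln(9n) − 9n + O(ln n).
  S_n = 9n ln(9n) − 9n − 9n ln(n/26) + O(ln n)
      = 9n ln(9n) − 9n ln n + 9n ln 26 − 9n + O(ln n)
      = 9n ln 9 + 9n ln 26 − 9n + O(ln n)
      = 9n (ln 234 − 1) + O(ln n).
Numerically ln(234) − 1 ≈ 4.4553.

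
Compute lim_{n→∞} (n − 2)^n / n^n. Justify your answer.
lim = e^(−2)

Rewrite as (1 − 2/n)^(n). By the standard limit (1 + x/n)^n → e^x, we have (1 − 2/n)^n → e^(−2), and raising to the 1st power gives e^(−2).
More precisely, ln[(1 − 2/n)^(n)] = n · ln(1 − 2/n) = n · (-2/n + O(1/n^2)) = -2 + O(1/n) → -2.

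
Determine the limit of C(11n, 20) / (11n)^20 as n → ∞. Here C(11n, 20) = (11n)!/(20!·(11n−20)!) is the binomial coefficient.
lim = 1/20! = 1/2432902008176640000

With N = 11n → ∞: C(N, 20) / N^20 = [N(N−1)…(N−19)] / (20! · N^20) = (1/20!) · 1 · (1 − 1/(11n)) · … · (1 − 19/(11n)). Each factor → 1 as N → ∞, so the limit is 1/20! = 1/2432902008176640000.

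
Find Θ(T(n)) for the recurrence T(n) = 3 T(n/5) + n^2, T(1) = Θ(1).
T(n) = Θ(n^2)

log_5 3 ≈ 0.683. f(n) = n^2 dominates n^(log_5 3) since 2 > 0.683, and the regularity condition a·f(n/b) = 3·(n/5)^2 = (3/25)·n^2 ≤ c·f(n) holds with c = 3/25 ≈ 0.12 < 1. So this is Case 3: T(n) = Θ(f(n)) = Θ(n^2).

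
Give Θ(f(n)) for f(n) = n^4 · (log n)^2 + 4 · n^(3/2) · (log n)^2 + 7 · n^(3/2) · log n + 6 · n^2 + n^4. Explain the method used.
f(n) ∈ Θ(n^4 · (log n)^2)

Compare the terms by growth order. For large n, n^a · (log n)^b dominates n^a' · (log n)^b' iff a > a', or (a = a' and b > b'). Ranking the 5 terms shows the dominant one is n^4 · (log n)^2. Hence f(n) ∈ Θ(n^4 · (log n)^2).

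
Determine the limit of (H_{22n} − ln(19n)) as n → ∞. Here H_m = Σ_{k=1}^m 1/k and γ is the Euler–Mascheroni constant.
lim = ln(22/19) + γ

By Euler-Maclaurin, H_m = ln m + γ + O(1/m). So
  H_{22n} − ln(19n) = ln(22n) + γ − ln(19n) + O(1/n)
                       = ln(22/19) + γ + O(1/n).
Hence the limit is ln(22/19) + γ.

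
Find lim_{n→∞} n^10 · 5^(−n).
lim = 0

Exponentials with base > 1 dominate every fixed polynomial: for any fixed c, n^c / 5^n → 0 as n → ∞ (e.g. by the ratio test, or by writing 5^n = e^(n ln 5) and noting e^(n ln 5) / n^c → ∞). Hence n^10 · 5^(−n) = n^10 / 5^n → 0.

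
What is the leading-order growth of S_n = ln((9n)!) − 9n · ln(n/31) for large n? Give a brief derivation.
S_n ~ 9n · (ln 279 − 1) + O(ln n)

Stirling: ln((9n)!) = 9n ln(9n) − 9n + O(ln n).
  S_n = 9n ln(9n) − 9n − 9n ln(n/31) + O(ln n)
      = 9n ln(9n) − 9n ln n + 9n ln 31 − 9n + O(ln n)
      = 9n ln 9 + 9n ln 31 − 9n + O(ln n)
      = 9n (ln 279 − 1) + O(ln n).
Numerically ln(279) − 1 ≈ 4.6312.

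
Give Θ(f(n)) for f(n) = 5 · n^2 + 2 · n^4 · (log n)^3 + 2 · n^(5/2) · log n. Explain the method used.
f(n) ∈ Θ(n^4 · (log n)^3)

Compare the terms by growth order. For large n, n^a · (log n)^b dominates n^a' · (log n)^b' iff a > a', or (a = a' and b > b'). Ranking the 3 terms shows the dominant one is 2 · n^4 · (log n)^3. Hence f(n) ∈ Θ(n^4 · (log n)^3).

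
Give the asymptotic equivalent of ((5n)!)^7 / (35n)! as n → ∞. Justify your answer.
((5n)!)^7/(35n)! ~ ((2π·5n)^(6/2) / sqrt(7)) · 7^(−7·5n)  →  0

Write N = 5n. Stirling: N! ~ sqrt(2π N)(N/e)^N and (7N)! ~ sqrt(2π·7N)·(7N/e)^(7N).
  (N!)^7/(7N)! ~ (2π N)^(7/2) (N/e)^(7N) / [sqrt(2π·7N) (7N/e)^(7N)]
     = (2π N)^(7/2) / sqrt(2π·7N) · (N/(7N))^(7N)
     = (2π N)^((7−1)/2) / sqrt(7) · 7^(−7N).
Since 7^7 > 1, the factor 7^(−7N) decays exponentially, so the ratio → 0. Substituting N = 5n gives the stated form.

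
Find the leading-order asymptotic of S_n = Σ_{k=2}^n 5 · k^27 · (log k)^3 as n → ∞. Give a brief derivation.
S_n ~ 5 · n^28 · (log n)^3 / 28

By integral comparison, S_n = ∫_1^n 5 · x^27 · (log x)^3 dx + O(n^27 · (log n)^3). For the integral, the leading term of ∫_1^n x^27 (log x)^3 dx is n^28/28 · (log n)^3 (by repeated integration by parts; each step lowers the log-exponent and produces a relatively O(1/log n) correction). Hence S_n ~ 5 · n^28 · (log n)^3 / 28.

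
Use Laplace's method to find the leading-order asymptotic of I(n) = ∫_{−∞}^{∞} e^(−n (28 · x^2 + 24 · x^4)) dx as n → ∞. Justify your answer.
I(n) ~ sqrt(π/(28n))

φ(x) = 28 · x^2 + 24 · x^4 has its unique global minimum at x* = 0 (since φ'(x) = 56x + 96x^3 = 0 only at x = 0 for real x with both coefficients positive, and φ → ∞ as |x| → ∞). At x* = 0, φ(0) = 0 and φ''(0) = 56. Laplace's method then gives
  I(n) ~ sqrt(2π / (n · φ''(0))) · e^(−n φ(0)) = sqrt(2π / (56n)) = sqrt(π/(28n)).
The 24 · x^4 term contributes only at subleading order (an O(1/n) relative correction).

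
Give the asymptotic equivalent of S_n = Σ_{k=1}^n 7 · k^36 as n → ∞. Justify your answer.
S_n ~ 7 · n^37 / 37

By integral comparison (Euler-Maclaurin), Σ_{k=1}^n 7 · k^36 = 7 · ∫_0^n x^36 dx + O(n^36) = 7 · n^37/37 + O(n^36). (Equivalently, Faulhaber's formula gives the same leading term.)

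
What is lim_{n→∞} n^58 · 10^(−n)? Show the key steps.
lim = 0

Exponentials with base > 1 dominate every fixed polynomial: for any fixed c, n^c / 10^n → 0 as n → ∞ (e.g. by the ratio test, or by writing 10^n = e^(n ln 10) and noting e^(n ln 10) / n^c → ∞). Hence n^58 · 10^(−n) = n^58 / 10^n → 0.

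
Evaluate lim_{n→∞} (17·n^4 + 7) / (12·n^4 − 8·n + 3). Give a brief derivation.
lim = 17/12

For large n the leading n^4 terms dominate both numerator and denominator. Dividing top and bottom by n^4, every other term tends to 0, leaving 17/12.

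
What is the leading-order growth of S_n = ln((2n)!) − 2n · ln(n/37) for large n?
S_n ~ 2n · (ln 74 − 1) + O(ln n)

Stirling: ln((2n)!) = 2n ln(2n) − 2n + O(ln n).
  S_n = 2n ln(2n) − 2n − 2n ln(n/37) + O(ln n)
      = 2n ln(2n) − 2n ln n + 2n ln 37 − 2n + O(ln n)
      = 2n ln 2 + 2n ln 37 − 2n + O(ln n)
      = 2n (ln 74 − 1) + O(ln n).
Numerically ln(74) − 1 ≈ 3.3041.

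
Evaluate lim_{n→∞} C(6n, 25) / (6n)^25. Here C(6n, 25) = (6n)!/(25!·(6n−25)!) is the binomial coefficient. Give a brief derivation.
lim = 1/25! = 1/15511210043330985984000000

With N = 6n → ∞: C(N, 25) / N^25 = [N(N−1)…(N−24)] / (25! · N^25) = (1/25!) · 1 · (1 − 1/(6n)) · … · (1 − 24/(6n)). Each factor → 1 as N → ∞, so the limit is 1/25! = 1/15511210043330985984000000.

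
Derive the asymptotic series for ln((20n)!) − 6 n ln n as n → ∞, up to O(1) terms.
ln((20n)!) − 6 n ln n = 14 n ln n + 20(ln 20 − 1) n + (1/2) ln(2π·20n) + O(1/n)

Stirling: ln((20n)!) = 20n ln(20n) − 20n + (1/2) ln(2π·20n) + O(1/n).
Expand 20n ln(20n) = 20n (ln n + ln 20) = 20n ln n + 20n ln 20.
Subtract 6n ln n: leading term is (20 − 6) n ln n = 14 n ln n. The next term is 20n ln 20 − 20n = 20(ln 20 − 1) n. Then the (1/2) ln(2π·20n) correction.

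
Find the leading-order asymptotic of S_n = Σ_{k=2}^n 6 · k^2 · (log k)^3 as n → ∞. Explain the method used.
S_n ~ 2 · n^3 · (log n)^3

By integral comparison, S_n = ∫_1^n 6 · x^2 · (log x)^3 dx + O(n^2 · (log n)^3). For the integral, the leading term of ∫_1^n x^2 (log x)^3 dx is n^3/3 · (log n)^3 (by repeated integration by parts; each step lowers the log-exponent and produces a relatively O(1/log n) correction). Hence S_n ~ 2 · n^3 · (log n)^3.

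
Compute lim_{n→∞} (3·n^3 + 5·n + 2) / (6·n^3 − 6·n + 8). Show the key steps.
lim = 3/6 = 1/2

For large n the leading n^3 terms dominate both numerator and denominator. Dividing top and bottom by n^3, every other term tends to 0, leaving 3/6 = 1/2.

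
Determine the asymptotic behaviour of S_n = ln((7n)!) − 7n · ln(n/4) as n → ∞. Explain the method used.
S_n ~ 7n · (ln 28 − 1) + O(ln n)

Stirling: ln((7n)!) = 7n ln(7n) − 7n + O(ln n).
  S_n = 7n ln(7n) − 7n − 7n ln(n/4) + O(ln n)
      = 7n ln(7n) − 7n ln n + 7n ln 4 − 7n + O(ln n)
      = 7n ln 7 + 7n ln 4 − 7n + O(ln n)
      = 7n (ln 28 − 1) + O(ln n).
Numerically ln(28) − 1 ≈ 2.3322.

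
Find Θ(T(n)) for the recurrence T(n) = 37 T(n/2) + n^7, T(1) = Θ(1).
T(n) = Θ(n^7)

log_2 37 ≈ 5.209. f(n) = n^7 dominates n^(log_2 37) since 7 > 5.209, and the regularity condition a·f(n/b) = 37·(n/2)^7 = (37/128)·n^7 ≤ c·f(n) holds with c = 37/128 ≈ 0.289 < 1. So this is Case 3: T(n) = Θ(f(n)) = Θ(n^7).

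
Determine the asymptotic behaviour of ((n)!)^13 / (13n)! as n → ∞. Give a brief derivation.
((n)!)^13/(13n)! ~ ((2π·n)^(12/2) / sqrt(13)) · 13^(−13·n)  →  0

Write N = n. Stirling: N! ~ sqrt(2π N)(N/e)^N and (13N)! ~ sqrt(2π·13N)·(13N/e)^(13N).
  (N!)^13/(13N)! ~ (2π N)^(13/2) (N/e)^(13N) / [sqrt(2π·13N) (13N/e)^(13N)]
     = (2π N)^(13/2) / sqrt(2π·13N) · (N/(13N))^(13N)
     = (2π N)^((13−1)/2) / sqrt(13) · 13^(−13N).
Since 13^13 > 1, the factor 13^(−13N) decays exponentially, so the ratio → 0. Substituting N = n gives the stated form.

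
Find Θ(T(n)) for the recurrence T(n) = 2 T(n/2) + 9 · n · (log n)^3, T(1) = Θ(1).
T(n) = Θ(n · (log n)^4)

Here log_2 2 = 1 and f(n) = 9 · n · (log n)^3 = Θ(n^(log_2 2) · (log n)^3). This is the extended Case 2 of the master theorem (f matches the critical exponent up to log factors), giving T(n) = Θ(n^(log_2 2) · (log n)^(3+1)) = Θ(n · (log n)^4).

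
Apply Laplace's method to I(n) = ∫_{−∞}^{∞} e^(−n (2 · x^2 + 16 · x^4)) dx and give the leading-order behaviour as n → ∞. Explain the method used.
I(n) ~ sqrt(π/(2n))

φ(x) = 2 · x^2 + 16 · x^4 has its unique global minimum at x* = 0 (since φ'(x) = 4x + 64x^3 = 0 only at x = 0 for real x with both coefficients positive, and φ → ∞ as |x| → ∞). At x* = 0, φ(0) = 0 and φ''(0) = 4. Laplace's method then gives
  I(n) ~ sqrt(2π / (n · φ''(0))) · e^(−n φ(0)) = sqrt(2π / (4n)) = sqrt(π/(2n)).
The 16 · x^4 term contributes only at subleading order (an O(1/n) relative correction).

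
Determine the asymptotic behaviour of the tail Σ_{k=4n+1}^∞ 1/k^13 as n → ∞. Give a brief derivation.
Σ_{k>4n} 1/k^13 ~ 1/(12 · (4n)^12)

Compare to the integral: ∫_{4n}^∞ x^(−13) dx = [−x^(−12)/12]_{4n}^∞ = 1/((13−1)·(4n)^12). Euler-Maclaurin then gives
  Σ_{k>4n} 1/k^13 = ∫_{4n}^∞ dx/x^13 − 1/(2·(4n)^13) + O(1/(4n)^14).
(Equivalently this is ζ(13) − Σ_{k≤4n} 1/k^13.)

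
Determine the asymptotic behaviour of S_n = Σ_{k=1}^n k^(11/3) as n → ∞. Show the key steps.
S_n ~ (3/14) · n^(14/3)

Integral comparison: Σ_{k=1}^n k^(11/3) = ∫_0^n x^(11/3) dx + O(n^(11/3)). The integral is n^(1 + 11/3) / (1 + 11/3) = n^((11+3)/3) / ((11+3)/3) = (3/14) · n^(14/3).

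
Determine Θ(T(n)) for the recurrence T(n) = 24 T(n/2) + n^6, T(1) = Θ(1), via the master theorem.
T(n) = Θ(n^6)

log_2 24 ≈ 4.585. f(n) = n^6 dominates n^(log_2 24) since 6 > 4.585, and the regularity condition a·f(n/b) = 24·(n/2)^6 = (24/64)·n^6 ≤ c·f(n) holds with c = 24/64 ≈ 0.375 < 1. So this is Case 3: T(n) = Θ(f(n)) = Θ(n^6).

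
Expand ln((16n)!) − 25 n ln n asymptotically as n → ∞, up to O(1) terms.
ln((16n)!) − 25 n ln n = −9 n ln n + 16(ln 16 − 1) n + (1/2) ln(2π·16n) + O(1/n)

Stirling: ln((16n)!) = 16n ln(16n) − 16n + (1/2) ln(2π·16n) + O(1/n).
Expand 16n ln(16n) = 16n (ln n + ln 16) = 16n ln n + 16n ln 16.
Subtract 25n ln n: leading term is (16 − 25) n ln n = −9 n ln n. The next term is 16n ln 16 − 16n = 16(ln 16 − 1) n. Then the (1/2) ln(2π·16n) correction.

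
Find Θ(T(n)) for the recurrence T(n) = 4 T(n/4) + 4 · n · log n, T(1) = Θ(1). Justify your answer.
T(n) = Θ(n · (log n)^2)

Here log_4 4 = 1 and f(n) = 4 · n · log n = Θ(n^(log_4 4) · (log n)^1). This is the extended Case 2 of the master theorem (f matches the critical exponent up to log factors), giving T(n) = Θ(n^(log_4 4) · (log n)^(1+1)) = Θ(n · (log n)^2).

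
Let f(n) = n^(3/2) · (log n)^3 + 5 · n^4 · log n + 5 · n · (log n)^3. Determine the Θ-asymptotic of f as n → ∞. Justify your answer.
f(n) ∈ Θ(n^4 · log n)

Compare the terms by growth order. For large n, n^a · (log n)^b dominates n^a' · (log n)^b' iff a > a', or (a = a' and b > b'). Ranking the 3 terms shows the dominant one is 5 · n^4 · log n. Hence f(n) ∈ Θ(n^4 · log n).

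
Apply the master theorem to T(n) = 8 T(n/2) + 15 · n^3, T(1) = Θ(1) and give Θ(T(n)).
T(n) = Θ(n^3 log n)

log_2 8 = 3, and f(n) = 15 · n^3 = Θ(n^(log_2 8)). This is Case 2 of the master theorem: T(n) = Θ(f(n) · log n) = Θ(n^3 log n).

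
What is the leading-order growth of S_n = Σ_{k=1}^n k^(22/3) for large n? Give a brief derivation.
S_n ~ (3/25) · n^(25/3)

Integral comparison: Σ_{k=1}^n k^(22/3) = ∫_0^n x^(22/3) dx + O(n^(22/3)). The integral is n^(1 + 22/3) / (1 + 22/3) = n^((22+3)/3) / ((22+3)/3) = (3/25) · n^(25/3).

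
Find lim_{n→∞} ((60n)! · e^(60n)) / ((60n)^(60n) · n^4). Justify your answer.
lim = 0

Stirling: (60n)! ~ sqrt(2π·60n) · (60n/e)^(60n). Hence
  (60n)! · e^(60n) / (60n)^(60n) ~ sqrt(2π·60n).
Dividing by n^4: sqrt(2π·60n) / n^4 = sqrt(2π·60) · n^((1−8)/2), so the expression behaves like sqrt(2π·60) · n^((1−8)/2) → 0.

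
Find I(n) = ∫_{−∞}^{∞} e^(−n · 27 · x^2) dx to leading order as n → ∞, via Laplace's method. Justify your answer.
I(n) = sqrt(π/(27n))

Here φ(x) = 27 · x^2 has its unique minimum at x* = 0 with φ(x*) = 0 and φ''(x*) = 54. Laplace's method gives
  I(n) ~ e^(−n φ(x*)) · sqrt(2π / (n · φ''(x*))) = sqrt(2π / (54n)) = sqrt(π/(27n)).
This is exact: substituting u = (x − 0)·sqrt(27n) gives I(n) = (1/sqrt(27n)) ∫_{−∞}^{∞} e^(−u^2) du = sqrt(π/(27n)).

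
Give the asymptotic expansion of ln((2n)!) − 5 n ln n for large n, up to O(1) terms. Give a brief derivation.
ln((2n)!) − 5 n ln n = −3 n ln n + 2(ln 2 − 1) n + (1/2) ln(2π·2n) + O(1/n)

Stirling: ln((2n)!) = 2n ln(2n) − 2n + (1/2) ln(2π·2n) + O(1/n).
Expand 2n ln(2n) = 2n (ln n + ln 2) = 2n ln n + 2n ln 2.
Subtract 5n ln n: leading term is (2 − 5) n ln n = −3 n ln n. The next term is 2n ln 2 − 2n = 2(ln 2 − 1) n. Then the (1/2) ln(2π·2n) correction.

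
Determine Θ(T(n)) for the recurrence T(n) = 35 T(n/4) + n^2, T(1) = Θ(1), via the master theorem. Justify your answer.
T(n) = Θ(n^(log_4 35))

Master theorem: compare f(n) = n^2 to n^(log_4 35) where log_4 35 ≈ 2.565. Since 2 < log_4 35, we have f(n) = O(n^(log_4 35 − ε)) for some ε > 0 — Case 1. Hence T(n) = Θ(n^(log_4 35)).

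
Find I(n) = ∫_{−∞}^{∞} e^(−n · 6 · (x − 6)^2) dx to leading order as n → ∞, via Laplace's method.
I(n) = sqrt(π/(6n))

Here φ(x) = 6 · (x − 6)^2 has its unique minimum at x* = 6 with φ(x*) = 0 and φ''(x*) = 12. Laplace's method gives
  I(n) ~ e^(−n φ(x*)) · sqrt(2π / (n · φ''(x*))) = sqrt(2π / (12n)) = sqrt(π/(6n)).
This is exact: substituting u = (x − 6)·sqrt(6n) gives I(n) = (1/sqrt(6n)) ∫_{−∞}^{∞} e^(−u^2) du = sqrt(π/(6n)).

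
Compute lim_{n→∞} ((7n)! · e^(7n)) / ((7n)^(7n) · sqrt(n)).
lim = sqrt(2π·7)

Stirling: (7n)! ~ sqrt(2π·7n) · (7n/e)^(7n). Hence
  (7n)! · e^(7n) / (7n)^(7n) ~ sqrt(2π·7n).
Dividing by sqrt(n): sqrt(2π·7n) / sqrt(n) = sqrt(2π·7) · n^((1−1)/2), so the limit is sqrt(2π·7).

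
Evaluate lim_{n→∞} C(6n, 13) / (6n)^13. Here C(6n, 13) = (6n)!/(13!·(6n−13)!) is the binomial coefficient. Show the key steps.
lim = 1/13! = 1/6227020800

With N = 6n → ∞: C(N, 13) / N^13 = [N(N−1)…(N−12)] / (13! · N^13) = (1/13!) · 1 · (1 − 1/(6n)) · … · (1 − 12/(6n)). Each factor → 1 as N → ∞, so the limit is 1/13! = 1/6227020800.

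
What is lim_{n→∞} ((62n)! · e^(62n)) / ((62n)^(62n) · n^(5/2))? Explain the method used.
lim = 0

Stirling: (62n)! ~ sqrt(2π·62n) · (62n/e)^(62n). Hence
  (62n)! · e^(62n) / (62n)^(62n) ~ sqrt(2π·62n).
Dividing by n^(5/2): sqrt(2π·62n) / n^(5/2) = sqrt(2π·62) · n^((1−5)/2), so the expression behaves like sqrt(2π·62) · n^((1−5)/2) → 0.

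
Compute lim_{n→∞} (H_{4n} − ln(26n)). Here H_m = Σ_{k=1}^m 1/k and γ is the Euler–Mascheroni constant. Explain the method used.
lim = ln(2/13) + γ

By Euler-Maclaurin, H_m = ln m + γ + O(1/m). So
  H_{4n} − ln(26n) = ln(4n) + γ − ln(26n) + O(1/n)
                       = ln(4/26) + γ + O(1/n).
Hence the limit is ln(4/26) + γ (= ln(2/13)).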